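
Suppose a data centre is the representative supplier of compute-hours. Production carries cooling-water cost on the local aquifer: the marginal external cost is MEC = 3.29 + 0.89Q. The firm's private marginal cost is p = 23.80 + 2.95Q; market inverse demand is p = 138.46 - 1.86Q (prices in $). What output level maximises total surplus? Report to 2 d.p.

Q* = 19.54

Social marginal cost = private MC + MEC = 27.09 + 3.84Q.
Set SMC = demand: 27.09 + 3.84Q = 138.46 - 1.86Q → Q* = 19.5386.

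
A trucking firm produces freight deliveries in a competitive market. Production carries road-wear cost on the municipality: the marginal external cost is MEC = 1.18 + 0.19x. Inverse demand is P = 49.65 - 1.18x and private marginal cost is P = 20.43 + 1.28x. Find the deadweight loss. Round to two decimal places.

Market equilibrium (private): 20.43 + 1.28x = 49.65 - 1.18x → x_m = 11.8780.
Social marginal cost = private MC + MEC = 21.61 + 1.47x.
Set SMC = demand: 21.61 + 1.47x = 49.65 - 1.18x → x* = 10.5811.
The welfare-loss triangle has base |x_m − x*| and height MEC(x_m) (the vertical gap between SMC and demand is zero at x* and MEC at x_m).
DWL = ½ × 1.2969 × 3.4368 = 2.2286.

DWL = 2.23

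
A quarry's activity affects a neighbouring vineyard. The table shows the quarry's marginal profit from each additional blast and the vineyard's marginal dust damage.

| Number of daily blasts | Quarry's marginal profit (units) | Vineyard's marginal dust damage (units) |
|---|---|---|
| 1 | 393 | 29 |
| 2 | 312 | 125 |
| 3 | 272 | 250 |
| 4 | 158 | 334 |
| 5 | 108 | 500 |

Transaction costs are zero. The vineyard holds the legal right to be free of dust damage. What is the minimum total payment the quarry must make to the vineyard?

404

Efficient level: marginal profit ≥ marginal dust damage through level 3, so k* = 3.
With the vineyard holding the right, the quarry must at least compensate total damage at k*: 29 + 125 + 250 = 404.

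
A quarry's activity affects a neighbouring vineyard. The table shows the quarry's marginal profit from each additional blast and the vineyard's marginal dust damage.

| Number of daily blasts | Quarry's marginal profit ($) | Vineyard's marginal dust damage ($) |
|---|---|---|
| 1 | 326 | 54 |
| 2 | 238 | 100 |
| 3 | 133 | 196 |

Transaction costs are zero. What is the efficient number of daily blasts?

2

Bargaining reaches the level where marginal profit last exceeds marginal dust damage.
That holds through level 2 (238 ≥ 100) but not at 3 (133 < 196).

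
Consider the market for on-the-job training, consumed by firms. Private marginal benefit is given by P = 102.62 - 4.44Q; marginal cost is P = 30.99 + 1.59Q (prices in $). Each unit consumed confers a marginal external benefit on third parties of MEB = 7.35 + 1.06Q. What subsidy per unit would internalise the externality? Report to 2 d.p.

subsidy = $24.19 per unit

Social marginal benefit = demand + MEB = 109.97 - 3.38Q.
Set SMB = MC: 109.97 - 3.38Q = 30.99 + 1.59Q → Q* = 15.8913.
The Pigouvian subsidy equals MEB at Q*: 7.35 + 1.06×15.8913 = 24.1948.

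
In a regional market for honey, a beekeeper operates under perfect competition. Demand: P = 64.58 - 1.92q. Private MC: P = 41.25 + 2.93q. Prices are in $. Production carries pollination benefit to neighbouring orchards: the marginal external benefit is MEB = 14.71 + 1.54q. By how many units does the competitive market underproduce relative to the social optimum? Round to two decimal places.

Market equilibrium (private): 41.25 + 2.93q = 64.58 - 1.92q → q_m = 4.8103.
Social marginal cost = private MC − MEB = 26.54 + 1.39q.
Set SMC = demand: 26.54 + 1.39q = 64.58 - 1.92q → q* = 11.4924.
Gap = |4.8103 − 11.4924| = 6.6821.

6.68 units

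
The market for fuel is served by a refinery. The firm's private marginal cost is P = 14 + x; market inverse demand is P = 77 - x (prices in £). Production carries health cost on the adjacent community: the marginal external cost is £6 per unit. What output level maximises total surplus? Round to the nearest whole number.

Social marginal cost = private MC + MEC = 20 + x.
Set SMC = demand: 20 + x = 77 - x → x* = 28.5000.

x* = 29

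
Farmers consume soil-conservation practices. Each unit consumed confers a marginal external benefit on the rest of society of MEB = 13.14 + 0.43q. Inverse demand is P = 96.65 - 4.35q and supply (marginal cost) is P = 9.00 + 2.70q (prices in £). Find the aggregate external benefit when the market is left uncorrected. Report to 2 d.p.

£196.60

Market equilibrium (private): 9.00 + 2.70q = 96.65 - 4.35q → q_m = 12.4326.
Total external benefit = ∫₀^{q_m} (13.14 + 0.43q) dq = 13.14×12.4326 + ½×0.43×12.4326² = 196.5968.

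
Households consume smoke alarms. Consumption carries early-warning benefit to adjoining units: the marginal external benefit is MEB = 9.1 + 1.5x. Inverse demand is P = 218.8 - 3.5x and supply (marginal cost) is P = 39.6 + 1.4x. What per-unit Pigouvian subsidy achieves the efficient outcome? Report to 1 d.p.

Social marginal benefit = demand + MEB = 227.9 - 2.0x.
Set SMB = MC: 227.9 - 2.0x = 39.6 + 1.4x → x* = 55.3824.
The Pigouvian subsidy equals MEB at x*: 9.1 + 1.5×55.3824 = 92.1736.

subsidy = 92.2 per unit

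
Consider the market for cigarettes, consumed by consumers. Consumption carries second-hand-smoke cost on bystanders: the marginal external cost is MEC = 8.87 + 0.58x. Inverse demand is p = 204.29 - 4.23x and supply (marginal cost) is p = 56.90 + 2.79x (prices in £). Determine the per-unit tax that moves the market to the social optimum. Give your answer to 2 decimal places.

Social marginal benefit = demand − MEC = 195.42 - 4.81x.
Set SMB = MC: 195.42 - 4.81x = 56.90 + 2.79x → x* = 18.2263.
The Pigouvian tax equals MEC at x*: 8.87 + 0.58×18.2263 = 19.4413.

tax = £19.44 per unit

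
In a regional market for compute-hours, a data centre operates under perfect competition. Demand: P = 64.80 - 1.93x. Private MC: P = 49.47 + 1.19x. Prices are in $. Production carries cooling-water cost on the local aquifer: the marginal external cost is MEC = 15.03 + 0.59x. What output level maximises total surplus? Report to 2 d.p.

x* = 0.08

Social marginal cost = private MC + MEC = 64.50 + 1.78x.
Set SMC = demand: 64.50 + 1.78x = 64.80 - 1.93x → x* = 0.0809.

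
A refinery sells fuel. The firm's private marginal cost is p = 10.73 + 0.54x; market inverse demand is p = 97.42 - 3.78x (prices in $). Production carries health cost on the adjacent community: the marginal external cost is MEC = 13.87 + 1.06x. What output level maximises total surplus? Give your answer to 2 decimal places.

Social marginal cost = private MC + MEC = 24.60 + 1.60x.
Set SMC = demand: 24.60 + 1.60x = 97.42 - 3.78x → x* = 13.5353.

x* = 13.54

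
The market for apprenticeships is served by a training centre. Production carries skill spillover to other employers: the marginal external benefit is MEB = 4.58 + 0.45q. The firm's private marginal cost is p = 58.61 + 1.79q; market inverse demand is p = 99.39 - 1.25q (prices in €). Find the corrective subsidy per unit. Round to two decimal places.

Social marginal cost = private MC − MEB = 54.03 + 1.34q.
Set SMC = demand: 54.03 + 1.34q = 99.39 - 1.25q → q* = 17.5135.
The Pigouvian subsidy equals MEB at q*: 4.58 + 0.45×17.5135 = 12.4611.

subsidy = €12.46 per unit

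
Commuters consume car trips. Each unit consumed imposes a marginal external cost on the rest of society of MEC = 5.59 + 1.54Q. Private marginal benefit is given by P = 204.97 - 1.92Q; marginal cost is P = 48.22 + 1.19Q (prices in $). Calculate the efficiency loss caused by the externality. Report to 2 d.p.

Market equilibrium (private): 48.22 + 1.19Q = 204.97 - 1.92Q → Q_m = 50.4019.
Social marginal benefit = demand − MEC = 199.38 - 3.46Q.
Set SMB = MC: 199.38 - 3.46Q = 48.22 + 1.19Q → Q* = 32.5075.
The welfare-loss triangle has base |Q_m − Q*| and height MEC(Q_m) (the vertical gap between SMB and MC is zero at Q* and MEC at Q_m).
DWL = ½ × 17.8944 × 83.2090 = 744.4876.

DWL = $744.49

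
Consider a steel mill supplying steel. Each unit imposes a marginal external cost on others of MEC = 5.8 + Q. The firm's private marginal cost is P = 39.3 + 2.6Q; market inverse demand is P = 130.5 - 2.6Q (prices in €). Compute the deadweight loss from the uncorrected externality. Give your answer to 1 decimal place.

Market equilibrium (private): 39.3 + 2.6Q = 130.5 - 2.6Q → Q_m = 17.5385.
Social marginal cost = private MC + MEC = 45.1 + 3.6Q.
Set SMC = demand: 45.1 + 3.6Q = 130.5 - 2.6Q → Q* = 13.7742.
Height of the DWL triangle at Q_m is SMC(Q_m) − demand(Q_m) = MEC(Q_m) = 23.3385.
DWL = ½ × 3.7643 × 23.3385 = 43.9266.

DWL = €43.9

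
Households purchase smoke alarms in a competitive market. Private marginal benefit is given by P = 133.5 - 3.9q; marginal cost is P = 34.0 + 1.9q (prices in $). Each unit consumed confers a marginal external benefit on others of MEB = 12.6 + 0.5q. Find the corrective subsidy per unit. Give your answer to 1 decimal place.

Social marginal benefit = demand + MEB = 146.1 - 3.4q.
Set SMB = MC: 146.1 - 3.4q = 34.0 + 1.9q → q* = 21.1509.
The Pigouvian subsidy equals MEB at q*: 12.6 + 0.5×21.1509 = 23.1755.

subsidy = $23.2 per unit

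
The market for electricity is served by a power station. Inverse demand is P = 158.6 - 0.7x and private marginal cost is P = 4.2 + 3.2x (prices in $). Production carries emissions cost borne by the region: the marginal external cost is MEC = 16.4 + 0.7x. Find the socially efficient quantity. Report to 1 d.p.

Social marginal cost = private MC + MEC = 20.6 + 3.9x.
Set SMC = demand: 20.6 + 3.9x = 158.6 - 0.7x → x* = 30.0000.

x* = 30.0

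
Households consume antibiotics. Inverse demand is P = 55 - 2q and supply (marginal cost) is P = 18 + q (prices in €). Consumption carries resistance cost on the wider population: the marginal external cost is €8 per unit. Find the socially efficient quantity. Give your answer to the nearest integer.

Social marginal benefit = demand − MEC = 47 - 2q.
Set SMB = MC: 47 - 2q = 18 + q → q* = 9.6667.

q* = 10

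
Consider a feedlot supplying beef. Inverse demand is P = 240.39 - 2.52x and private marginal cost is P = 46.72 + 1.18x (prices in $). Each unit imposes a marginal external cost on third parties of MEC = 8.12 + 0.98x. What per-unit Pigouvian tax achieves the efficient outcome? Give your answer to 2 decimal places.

Social marginal cost = private MC + MEC = 54.84 + 2.16x.
Set SMC = demand: 54.84 + 2.16x = 240.39 - 2.52x → x* = 39.6474.
The Pigouvian tax equals MEC at x*: 8.12 + 0.98×39.6474 = 46.9745.

tax = $46.97 per unit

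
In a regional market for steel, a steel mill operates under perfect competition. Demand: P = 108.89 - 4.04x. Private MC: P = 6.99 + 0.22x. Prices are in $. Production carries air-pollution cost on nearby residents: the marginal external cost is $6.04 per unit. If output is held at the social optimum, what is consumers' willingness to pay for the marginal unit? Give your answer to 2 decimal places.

P = $17.98

Social marginal cost = private MC + MEC = 13.03 + 0.22x.
Set SMC = demand: 13.03 + 0.22x = 108.89 - 4.04x → x* = 22.5023.
Consumer price on the demand curve at x*: 108.89 − 4.04×22.5023 = 17.9807.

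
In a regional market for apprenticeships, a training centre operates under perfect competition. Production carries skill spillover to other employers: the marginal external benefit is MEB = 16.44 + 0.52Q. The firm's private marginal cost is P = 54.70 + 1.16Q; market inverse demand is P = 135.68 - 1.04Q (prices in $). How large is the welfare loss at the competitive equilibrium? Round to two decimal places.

Market equilibrium (private): 54.70 + 1.16Q = 135.68 - 1.04Q → Q_m = 36.8091.
Social marginal cost = private MC − MEB = 38.26 + 0.64Q.
Set SMC = demand: 38.26 + 0.64Q = 135.68 - 1.04Q → Q* = 57.9881.
The welfare-loss triangle has base |Q_m − Q*| and height MEB(Q_m) (the vertical gap between SMC and demand is zero at Q* and MEB at Q_m).
DWL = ½ × 21.1790 × 35.5807 = 376.7818.

DWL = $376.78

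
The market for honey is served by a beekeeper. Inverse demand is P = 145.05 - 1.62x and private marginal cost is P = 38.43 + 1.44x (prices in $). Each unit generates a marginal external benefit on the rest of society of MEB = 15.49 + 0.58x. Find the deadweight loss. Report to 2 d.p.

DWL = $256.94

Market equilibrium (private): 38.43 + 1.44x = 145.05 - 1.62x → x_m = 34.8431.
Social marginal cost = private MC − MEB = 22.94 + 0.86x.
Set SMC = demand: 22.94 + 0.86x = 145.05 - 1.62x → x* = 49.2379.
Height of the DWL triangle at x_m is demand(x_m) − SMC(x_m) = MEB(x_m) = 35.6990.
DWL = ½ × 14.3948 × 35.6990 = 256.9400.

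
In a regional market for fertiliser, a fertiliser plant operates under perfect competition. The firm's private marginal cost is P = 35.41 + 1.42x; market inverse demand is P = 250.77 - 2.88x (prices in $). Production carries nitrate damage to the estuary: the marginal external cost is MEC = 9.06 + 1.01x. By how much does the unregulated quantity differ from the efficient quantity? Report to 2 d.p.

11.23 units

Market equilibrium (private): 35.41 + 1.42x = 250.77 - 2.88x → x_m = 50.0837.
Social marginal cost = private MC + MEC = 44.47 + 2.43x.
Set SMC = demand: 44.47 + 2.43x = 250.77 - 2.88x → x* = 38.8512.
Gap = |50.0837 − 38.8512| = 11.2325.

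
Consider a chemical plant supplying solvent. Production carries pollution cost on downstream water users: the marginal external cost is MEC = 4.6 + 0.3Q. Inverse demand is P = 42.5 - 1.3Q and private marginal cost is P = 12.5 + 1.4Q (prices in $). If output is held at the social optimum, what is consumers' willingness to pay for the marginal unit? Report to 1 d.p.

Social marginal cost = private MC + MEC = 17.1 + 1.7Q.
Set SMC = demand: 17.1 + 1.7Q = 42.5 - 1.3Q → Q* = 8.4667.
Consumer price on the demand curve at Q*: 42.5 − 1.3×8.4667 = 31.4933.

P = $31.5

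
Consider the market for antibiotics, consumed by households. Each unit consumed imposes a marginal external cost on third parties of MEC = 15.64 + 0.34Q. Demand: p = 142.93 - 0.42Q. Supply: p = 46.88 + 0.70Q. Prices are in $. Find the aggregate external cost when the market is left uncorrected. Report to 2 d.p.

$2591.55

Market equilibrium (private): 46.88 + 0.70Q = 142.93 - 0.42Q → Q_m = 85.7589.
Total external cost = ∫₀^{Q_m} (15.64 + 0.34Q) dQ = 15.64×85.7589 + ½×0.34×85.7589² = 2591.5493.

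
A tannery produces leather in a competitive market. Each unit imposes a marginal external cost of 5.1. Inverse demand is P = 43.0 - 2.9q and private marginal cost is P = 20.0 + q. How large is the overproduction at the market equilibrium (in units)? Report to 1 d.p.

1.3 units

Market equilibrium (private): 20.0 + q = 43.0 - 2.9q → q_m = 5.8974.
Social marginal cost = private MC + MEC = 25.1 + q.
Set SMC = demand: 25.1 + q = 43.0 - 2.9q → q* = 4.5897.
Gap = |5.8974 − 4.5897| = 1.3077.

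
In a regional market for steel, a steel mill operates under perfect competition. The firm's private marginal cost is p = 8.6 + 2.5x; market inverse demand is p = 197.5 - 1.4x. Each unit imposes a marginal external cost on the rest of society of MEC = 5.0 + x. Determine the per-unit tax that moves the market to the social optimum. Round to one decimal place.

Social marginal cost = private MC + MEC = 13.6 + 3.5x.
Set SMC = demand: 13.6 + 3.5x = 197.5 - 1.4x → x* = 37.5306.
The Pigouvian tax equals MEC at x*: 5.0 + 1.0×37.5306 = 42.5306.

tax = 42.5 per unit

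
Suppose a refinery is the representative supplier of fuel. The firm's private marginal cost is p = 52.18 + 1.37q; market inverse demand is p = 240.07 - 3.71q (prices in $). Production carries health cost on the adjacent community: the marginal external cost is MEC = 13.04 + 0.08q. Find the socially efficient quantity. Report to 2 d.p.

q* = 33.89

Social marginal cost = private MC + MEC = 65.22 + 1.45q.
Set SMC = demand: 65.22 + 1.45q = 240.07 - 3.71q → q* = 33.8857.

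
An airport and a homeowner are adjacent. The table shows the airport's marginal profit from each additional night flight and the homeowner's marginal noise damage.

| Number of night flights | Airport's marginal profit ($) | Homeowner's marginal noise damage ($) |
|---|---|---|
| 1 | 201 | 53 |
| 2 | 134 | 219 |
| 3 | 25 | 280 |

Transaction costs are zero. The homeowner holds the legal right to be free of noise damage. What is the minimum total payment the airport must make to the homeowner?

Efficient level: marginal profit ≥ marginal noise damage through level 1, so k* = 1.
With the homeowner holding the right, the airport must at least compensate total damage at k*: 53 = 53.

$53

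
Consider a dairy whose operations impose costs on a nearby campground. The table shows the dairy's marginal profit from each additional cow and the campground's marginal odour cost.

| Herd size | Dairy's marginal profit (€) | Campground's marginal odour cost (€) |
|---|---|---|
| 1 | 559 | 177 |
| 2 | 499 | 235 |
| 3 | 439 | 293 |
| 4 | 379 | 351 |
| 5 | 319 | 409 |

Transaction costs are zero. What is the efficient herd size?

Bargaining reaches the level where marginal profit last exceeds marginal odour cost.
That holds through level 4 (379 ≥ 351) but not at 5 (319 < 409).

4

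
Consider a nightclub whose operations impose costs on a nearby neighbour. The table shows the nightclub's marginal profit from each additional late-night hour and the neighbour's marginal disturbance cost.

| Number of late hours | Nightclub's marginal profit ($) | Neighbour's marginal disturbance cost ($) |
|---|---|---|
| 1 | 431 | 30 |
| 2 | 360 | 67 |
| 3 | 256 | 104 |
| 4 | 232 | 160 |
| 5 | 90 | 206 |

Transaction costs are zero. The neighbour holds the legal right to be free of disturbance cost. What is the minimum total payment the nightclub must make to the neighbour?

Efficient level: marginal profit ≥ marginal disturbance cost through level 4, so k* = 4.
With the neighbour holding the right, the nightclub must at least compensate total damage at k*: 30 + 67 + 104 + 160 = 361.

$361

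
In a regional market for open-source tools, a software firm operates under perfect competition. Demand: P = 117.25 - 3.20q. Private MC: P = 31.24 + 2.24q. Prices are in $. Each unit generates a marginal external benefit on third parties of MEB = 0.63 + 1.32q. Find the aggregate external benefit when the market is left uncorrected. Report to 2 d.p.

Market equilibrium (private): 31.24 + 2.24q = 117.25 - 3.20q → q_m = 15.8107.
Total external benefit = ∫₀^{q_m} (0.63 + 1.32q) dq = 0.63×15.8107 + ½×1.32×15.8107² = 174.9464.

$174.95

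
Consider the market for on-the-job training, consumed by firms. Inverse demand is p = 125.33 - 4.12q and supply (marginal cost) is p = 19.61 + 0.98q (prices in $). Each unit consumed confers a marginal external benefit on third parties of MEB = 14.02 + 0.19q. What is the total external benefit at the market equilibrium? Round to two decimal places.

$331.45

Market equilibrium (private): 19.61 + 0.98q = 125.33 - 4.12q → q_m = 20.7294.
Total external benefit = ∫₀^{q_m} (14.02 + 0.19q) dq = 14.02×20.7294 + ½×0.19×20.7294² = 331.4485.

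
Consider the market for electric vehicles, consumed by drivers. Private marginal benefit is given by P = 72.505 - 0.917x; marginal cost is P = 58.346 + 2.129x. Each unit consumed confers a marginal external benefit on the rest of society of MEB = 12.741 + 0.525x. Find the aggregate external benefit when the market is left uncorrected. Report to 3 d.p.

Market equilibrium (private): 58.346 + 2.129x = 72.505 - 0.917x → x_m = 4.6484.
Total external benefit = ∫₀^{x_m} (12.741 + 0.525x) dx = 12.741×4.6484 + ½×0.525×4.6484² = 64.8973.

64.897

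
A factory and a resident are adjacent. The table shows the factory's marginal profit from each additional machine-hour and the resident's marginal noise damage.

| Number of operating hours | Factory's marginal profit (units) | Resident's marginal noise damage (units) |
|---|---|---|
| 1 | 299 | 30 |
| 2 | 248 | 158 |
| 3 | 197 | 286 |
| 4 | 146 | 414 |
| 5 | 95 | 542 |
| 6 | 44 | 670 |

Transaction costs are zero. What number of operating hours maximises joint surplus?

Bargaining reaches the level where marginal profit last exceeds marginal noise damage.
That holds through level 2 (248 ≥ 158) but not at 3 (197 < 286).

2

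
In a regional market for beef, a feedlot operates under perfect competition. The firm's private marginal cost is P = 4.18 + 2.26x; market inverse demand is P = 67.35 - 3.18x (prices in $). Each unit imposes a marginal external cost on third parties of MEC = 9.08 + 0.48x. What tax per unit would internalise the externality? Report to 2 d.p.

Social marginal cost = private MC + MEC = 13.26 + 2.74x.
Set SMC = demand: 13.26 + 2.74x = 67.35 - 3.18x → x* = 9.1368.
The Pigouvian tax equals MEC at x*: 9.08 + 0.48×9.1368 = 13.4657.

tax = $13.47 per unit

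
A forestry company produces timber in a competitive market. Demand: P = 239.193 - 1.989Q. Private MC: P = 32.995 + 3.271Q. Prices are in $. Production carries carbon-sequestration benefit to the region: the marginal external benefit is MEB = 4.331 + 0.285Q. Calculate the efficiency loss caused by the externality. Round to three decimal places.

Market equilibrium (private): 32.995 + 3.271Q = 239.193 - 1.989Q → Q_m = 39.2011.
Social marginal cost = private MC − MEB = 28.664 + 2.986Q.
Set SMC = demand: 28.664 + 2.986Q = 239.193 - 1.989Q → Q* = 42.3174.
Height of the DWL triangle at Q_m is demand(Q_m) − SMC(Q_m) = MEB(Q_m) = 15.5033.
DWL = ½ × 3.1163 × 15.5033 = 24.1565.

DWL = $24.156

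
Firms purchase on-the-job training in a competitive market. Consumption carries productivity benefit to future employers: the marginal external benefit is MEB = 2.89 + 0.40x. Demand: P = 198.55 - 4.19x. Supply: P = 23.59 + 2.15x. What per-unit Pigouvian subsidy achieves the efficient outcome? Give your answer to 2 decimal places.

subsidy = 14.87 per unit

Social marginal benefit = demand + MEB = 201.44 - 3.79x.
Set SMB = MC: 201.44 - 3.79x = 23.59 + 2.15x → x* = 29.9411.
The Pigouvian subsidy equals MEB at x*: 2.89 + 0.40×29.9411 = 14.8664.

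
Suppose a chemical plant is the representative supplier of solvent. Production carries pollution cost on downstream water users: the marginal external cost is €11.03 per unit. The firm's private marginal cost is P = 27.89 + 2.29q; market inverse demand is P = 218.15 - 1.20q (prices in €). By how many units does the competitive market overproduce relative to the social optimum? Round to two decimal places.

3.16 units

Market equilibrium (private): 27.89 + 2.29q = 218.15 - 1.20q → q_m = 54.5158.
Social marginal cost = private MC + MEC = 38.92 + 2.29q.
Set SMC = demand: 38.92 + 2.29q = 218.15 - 1.20q → q* = 51.3553.
Gap = |54.5158 − 51.3553| = 3.1605.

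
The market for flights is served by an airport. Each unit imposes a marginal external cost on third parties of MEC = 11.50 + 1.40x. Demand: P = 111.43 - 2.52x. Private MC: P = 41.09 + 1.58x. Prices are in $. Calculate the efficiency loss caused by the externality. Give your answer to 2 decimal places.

DWL = $114.69

Market equilibrium (private): 41.09 + 1.58x = 111.43 - 2.52x → x_m = 17.1561.
Social marginal cost = private MC + MEC = 52.59 + 2.98x.
Set SMC = demand: 52.59 + 2.98x = 111.43 - 2.52x → x* = 10.6982.
Between x* and x_m the wedge SMC − demand runs linearly from 0 to MEC(x_m), so the loss is a triangle.
DWL = ½ × 6.4579 × 35.5185 = 114.6875.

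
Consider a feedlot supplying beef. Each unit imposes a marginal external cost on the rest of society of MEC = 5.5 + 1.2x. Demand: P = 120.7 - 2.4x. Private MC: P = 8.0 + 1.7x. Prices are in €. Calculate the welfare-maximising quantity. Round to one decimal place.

Social marginal cost = private MC + MEC = 13.5 + 2.9x.
Set SMC = demand: 13.5 + 2.9x = 120.7 - 2.4x → x* = 20.2264.

x* = 20.2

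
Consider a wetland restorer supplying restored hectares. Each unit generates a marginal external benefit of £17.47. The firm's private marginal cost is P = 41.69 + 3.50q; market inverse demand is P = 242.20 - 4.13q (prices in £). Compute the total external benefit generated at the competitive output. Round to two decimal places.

£459.10

Market equilibrium (private): 41.69 + 3.50q = 242.20 - 4.13q → q_m = 26.2792.
Total external benefit = MEB × q_m = 17.47 × 26.2792 = 459.0976.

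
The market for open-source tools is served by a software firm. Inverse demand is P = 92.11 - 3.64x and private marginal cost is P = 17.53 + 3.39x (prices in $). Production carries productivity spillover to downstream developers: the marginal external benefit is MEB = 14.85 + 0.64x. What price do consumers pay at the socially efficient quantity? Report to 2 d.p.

P = $41.17

Social marginal cost = private MC − MEB = 2.68 + 2.75x.
Set SMC = demand: 2.68 + 2.75x = 92.11 - 3.64x → x* = 13.9953.
Consumer price on the demand curve at x*: 92.11 − 3.64×13.9953 = 41.1671.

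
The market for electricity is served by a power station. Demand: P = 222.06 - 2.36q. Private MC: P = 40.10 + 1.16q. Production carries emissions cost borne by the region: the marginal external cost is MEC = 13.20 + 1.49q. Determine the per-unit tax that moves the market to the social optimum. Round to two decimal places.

tax = 63.39 per unit

Social marginal cost = private MC + MEC = 53.30 + 2.65q.
Set SMC = demand: 53.30 + 2.65q = 222.06 - 2.36q → q* = 33.6846.
The Pigouvian tax equals MEC at q*: 13.20 + 1.49×33.6846 = 63.3901.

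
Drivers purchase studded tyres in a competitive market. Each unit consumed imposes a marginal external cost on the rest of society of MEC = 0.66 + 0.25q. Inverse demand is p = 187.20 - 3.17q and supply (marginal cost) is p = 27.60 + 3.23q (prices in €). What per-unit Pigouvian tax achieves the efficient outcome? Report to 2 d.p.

tax = €6.64 per unit

Social marginal benefit = demand − MEC = 186.54 - 3.42q.
Set SMB = MC: 186.54 - 3.42q = 27.60 + 3.23q → q* = 23.9008.
The Pigouvian tax equals MEC at q*: 0.66 + 0.25×23.9008 = 6.6352.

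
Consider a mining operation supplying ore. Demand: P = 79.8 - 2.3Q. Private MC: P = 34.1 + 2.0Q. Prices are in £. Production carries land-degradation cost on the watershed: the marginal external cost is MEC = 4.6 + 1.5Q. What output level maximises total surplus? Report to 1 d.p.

Q* = 7.1

Social marginal cost = private MC + MEC = 38.7 + 3.5Q.
Set SMC = demand: 38.7 + 3.5Q = 79.8 - 2.3Q → Q* = 7.0862.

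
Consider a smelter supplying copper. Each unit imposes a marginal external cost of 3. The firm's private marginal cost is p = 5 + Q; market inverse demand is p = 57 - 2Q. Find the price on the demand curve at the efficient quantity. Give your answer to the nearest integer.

P = 24

Social marginal cost = private MC + MEC = 8 + Q.
Set SMC = demand: 8 + Q = 57 - 2Q → Q* = 16.3333.
Consumer price on the demand curve at Q*: 57 − 2×16.3333 = 24.3334.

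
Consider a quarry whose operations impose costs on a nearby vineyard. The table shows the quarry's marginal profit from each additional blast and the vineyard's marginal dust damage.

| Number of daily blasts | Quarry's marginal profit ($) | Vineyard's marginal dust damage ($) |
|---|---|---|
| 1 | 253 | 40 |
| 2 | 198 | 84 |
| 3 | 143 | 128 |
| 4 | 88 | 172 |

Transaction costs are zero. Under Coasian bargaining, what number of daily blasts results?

Bargaining reaches the level where marginal profit last exceeds marginal dust damage.
That holds through level 3 (143 ≥ 128) but not at 4 (88 < 172).

3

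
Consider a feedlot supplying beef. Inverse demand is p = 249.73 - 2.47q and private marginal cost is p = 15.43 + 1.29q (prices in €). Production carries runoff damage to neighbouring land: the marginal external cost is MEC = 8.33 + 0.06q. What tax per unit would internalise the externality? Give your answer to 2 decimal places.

Social marginal cost = private MC + MEC = 23.76 + 1.35q.
Set SMC = demand: 23.76 + 1.35q = 249.73 - 2.47q → q* = 59.1545.
The Pigouvian tax equals MEC at q*: 8.33 + 0.06×59.1545 = 11.8793.

tax = €11.88 per unit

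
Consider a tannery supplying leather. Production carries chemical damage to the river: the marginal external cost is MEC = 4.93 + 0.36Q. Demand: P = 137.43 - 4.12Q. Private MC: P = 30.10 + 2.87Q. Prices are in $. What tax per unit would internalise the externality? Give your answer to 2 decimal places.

tax = $9.95 per unit

Social marginal cost = private MC + MEC = 35.03 + 3.23Q.
Set SMC = demand: 35.03 + 3.23Q = 137.43 - 4.12Q → Q* = 13.9320.
The Pigouvian tax equals MEC at Q*: 4.93 + 0.36×13.9320 = 9.9455.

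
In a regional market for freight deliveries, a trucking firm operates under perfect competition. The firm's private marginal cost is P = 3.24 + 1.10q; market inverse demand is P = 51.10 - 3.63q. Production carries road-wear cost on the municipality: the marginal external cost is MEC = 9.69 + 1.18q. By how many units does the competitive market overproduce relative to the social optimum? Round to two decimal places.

3.66 units

Market equilibrium (private): 3.24 + 1.10q = 51.10 - 3.63q → q_m = 10.1184.
Social marginal cost = private MC + MEC = 12.93 + 2.28q.
Set SMC = demand: 12.93 + 2.28q = 51.10 - 3.63q → q* = 6.4585.
Gap = |10.1184 − 6.4585| = 3.6599.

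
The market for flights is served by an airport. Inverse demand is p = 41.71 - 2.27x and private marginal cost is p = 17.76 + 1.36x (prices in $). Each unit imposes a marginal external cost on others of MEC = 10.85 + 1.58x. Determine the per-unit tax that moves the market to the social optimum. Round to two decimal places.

Social marginal cost = private MC + MEC = 28.61 + 2.94x.
Set SMC = demand: 28.61 + 2.94x = 41.71 - 2.27x → x* = 2.5144.
The Pigouvian tax equals MEC at x*: 10.85 + 1.58×2.5144 = 14.8228.

tax = $14.82 per unit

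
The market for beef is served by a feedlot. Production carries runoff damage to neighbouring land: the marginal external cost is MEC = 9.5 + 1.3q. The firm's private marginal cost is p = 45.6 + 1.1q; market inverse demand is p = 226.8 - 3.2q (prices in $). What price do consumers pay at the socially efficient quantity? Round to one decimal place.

P = $128.7

Social marginal cost = private MC + MEC = 55.1 + 2.4q.
Set SMC = demand: 55.1 + 2.4q = 226.8 - 3.2q → q* = 30.6607.
Consumer price on the demand curve at q*: 226.8 − 3.2×30.6607 = 128.6858.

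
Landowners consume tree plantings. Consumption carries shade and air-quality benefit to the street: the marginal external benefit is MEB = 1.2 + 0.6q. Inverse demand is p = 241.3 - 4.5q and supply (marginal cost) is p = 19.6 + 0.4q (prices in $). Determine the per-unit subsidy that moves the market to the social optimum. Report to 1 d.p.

Social marginal benefit = demand + MEB = 242.5 - 3.9q.
Set SMB = MC: 242.5 - 3.9q = 19.6 + 0.4q → q* = 51.8372.
The Pigouvian subsidy equals MEB at q*: 1.2 + 0.6×51.8372 = 32.3023.

subsidy = $32.3 per unit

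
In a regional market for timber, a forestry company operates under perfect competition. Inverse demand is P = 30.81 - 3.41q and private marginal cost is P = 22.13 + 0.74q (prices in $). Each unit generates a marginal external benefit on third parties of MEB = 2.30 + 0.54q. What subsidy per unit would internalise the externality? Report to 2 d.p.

Social marginal cost = private MC − MEB = 19.83 + 0.20q.
Set SMC = demand: 19.83 + 0.20q = 30.81 - 3.41q → q* = 3.0416.
The Pigouvian subsidy equals MEB at q*: 2.30 + 0.54×3.0416 = 3.9425.

subsidy = $3.94 per unit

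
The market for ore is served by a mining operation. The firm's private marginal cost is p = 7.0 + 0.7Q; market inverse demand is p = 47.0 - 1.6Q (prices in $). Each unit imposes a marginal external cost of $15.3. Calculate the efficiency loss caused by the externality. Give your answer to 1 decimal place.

Market equilibrium (private): 7.0 + 0.7Q = 47.0 - 1.6Q → Q_m = 17.3913.
Social marginal cost = private MC + MEC = 22.3 + 0.7Q.
Set SMC = demand: 22.3 + 0.7Q = 47.0 - 1.6Q → Q* = 10.7391.
The loss is the area between SMC and demand from Q* to Q_m; with linear curves that's a triangle of height MEC(Q_m).
DWL = ½ × 6.6522 × 15.3000 = 50.8893.

DWL = $50.9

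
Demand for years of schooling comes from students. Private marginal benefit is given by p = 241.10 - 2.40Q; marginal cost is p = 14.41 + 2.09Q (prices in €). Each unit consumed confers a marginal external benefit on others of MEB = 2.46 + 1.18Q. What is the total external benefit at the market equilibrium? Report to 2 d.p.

€1628.12

Market equilibrium (private): 14.41 + 2.09Q = 241.10 - 2.40Q → Q_m = 50.4878.
Total external benefit = ∫₀^{Q_m} (2.46 + 1.18Q) dQ = 2.46×50.4878 + ½×1.18×50.4878² = 1628.1206.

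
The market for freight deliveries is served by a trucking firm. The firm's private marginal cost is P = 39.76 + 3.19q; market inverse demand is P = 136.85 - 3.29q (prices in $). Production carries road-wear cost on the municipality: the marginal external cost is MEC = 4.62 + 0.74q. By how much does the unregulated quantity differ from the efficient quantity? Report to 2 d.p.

Market equilibrium (private): 39.76 + 3.19q = 136.85 - 3.29q → q_m = 14.9830.
Social marginal cost = private MC + MEC = 44.38 + 3.93q.
Set SMC = demand: 44.38 + 3.93q = 136.85 - 3.29q → q* = 12.8075.
Gap = |14.9830 − 12.8075| = 2.1755.

2.18 units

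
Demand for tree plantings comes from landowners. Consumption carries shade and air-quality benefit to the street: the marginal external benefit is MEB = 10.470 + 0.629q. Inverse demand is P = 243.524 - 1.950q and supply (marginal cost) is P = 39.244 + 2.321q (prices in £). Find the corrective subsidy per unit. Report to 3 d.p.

subsidy = £47.559 per unit

Social marginal benefit = demand + MEB = 253.994 - 1.321q.
Set SMB = MC: 253.994 - 1.321q = 39.244 + 2.321q → q* = 58.9649.
The Pigouvian subsidy equals MEB at q*: 10.470 + 0.629×58.9649 = 47.5589.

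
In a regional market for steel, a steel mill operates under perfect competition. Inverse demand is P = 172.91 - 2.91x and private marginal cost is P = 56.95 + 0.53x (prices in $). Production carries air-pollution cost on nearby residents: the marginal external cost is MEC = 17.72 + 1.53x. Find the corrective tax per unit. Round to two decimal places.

tax = $47.96 per unit

Social marginal cost = private MC + MEC = 74.67 + 2.06x.
Set SMC = demand: 74.67 + 2.06x = 172.91 - 2.91x → x* = 19.7666.
The Pigouvian tax equals MEC at x*: 17.72 + 1.53×19.7666 = 47.9629.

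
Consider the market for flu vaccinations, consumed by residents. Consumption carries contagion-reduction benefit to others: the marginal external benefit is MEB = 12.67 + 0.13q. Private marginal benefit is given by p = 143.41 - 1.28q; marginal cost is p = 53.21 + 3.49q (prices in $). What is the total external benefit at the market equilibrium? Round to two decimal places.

Market equilibrium (private): 53.21 + 3.49q = 143.41 - 1.28q → q_m = 18.9099.
Total external benefit = ∫₀^{q_m} (12.67 + 0.13q) dq = 12.67×18.9099 + ½×0.13×18.9099² = 262.8314.

$262.83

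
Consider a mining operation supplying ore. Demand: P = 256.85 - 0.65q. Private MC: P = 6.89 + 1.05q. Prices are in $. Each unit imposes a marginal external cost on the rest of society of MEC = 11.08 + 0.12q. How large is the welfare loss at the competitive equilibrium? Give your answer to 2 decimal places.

DWL = $226.67

Market equilibrium (private): 6.89 + 1.05q = 256.85 - 0.65q → q_m = 147.0353.
Social marginal cost = private MC + MEC = 17.97 + 1.17q.
Set SMC = demand: 17.97 + 1.17q = 256.85 - 0.65q → q* = 131.2527.
Between q* and q_m the wedge SMC − demand runs linearly from 0 to MEC(q_m), so the loss is a triangle.
DWL = ½ × 15.7826 × 28.7242 = 226.6713.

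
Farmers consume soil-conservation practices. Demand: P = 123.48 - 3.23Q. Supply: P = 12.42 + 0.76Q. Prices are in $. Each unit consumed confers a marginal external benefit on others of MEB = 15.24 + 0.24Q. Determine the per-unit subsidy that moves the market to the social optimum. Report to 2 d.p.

Social marginal benefit = demand + MEB = 138.72 - 2.99Q.
Set SMB = MC: 138.72 - 2.99Q = 12.42 + 0.76Q → Q* = 33.6800.
The Pigouvian subsidy equals MEB at Q*: 15.24 + 0.24×33.6800 = 23.3232.

subsidy = $23.32 per unit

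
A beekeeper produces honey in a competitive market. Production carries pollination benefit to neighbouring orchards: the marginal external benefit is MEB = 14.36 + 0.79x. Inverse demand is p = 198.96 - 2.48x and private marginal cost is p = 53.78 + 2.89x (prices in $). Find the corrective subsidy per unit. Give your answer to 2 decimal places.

Social marginal cost = private MC − MEB = 39.42 + 2.10x.
Set SMC = demand: 39.42 + 2.10x = 198.96 - 2.48x → x* = 34.8341.
The Pigouvian subsidy equals MEB at x*: 14.36 + 0.79×34.8341 = 41.8789.

subsidy = $41.88 per unit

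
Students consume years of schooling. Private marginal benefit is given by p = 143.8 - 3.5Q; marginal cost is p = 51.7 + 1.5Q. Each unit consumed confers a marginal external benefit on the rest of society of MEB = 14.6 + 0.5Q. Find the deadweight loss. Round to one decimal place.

DWL = 63.0

Market equilibrium (private): 51.7 + 1.5Q = 143.8 - 3.5Q → Q_m = 18.4200.
Social marginal benefit = demand + MEB = 158.4 - 3.0Q.
Set SMB = MC: 158.4 - 3.0Q = 51.7 + 1.5Q → Q* = 23.7111.
The loss is the area between SMB and MC from Q* to Q_m; with linear curves that's a triangle of height MEB(Q_m).
DWL = ½ × 5.2911 × 23.8100 = 62.9905.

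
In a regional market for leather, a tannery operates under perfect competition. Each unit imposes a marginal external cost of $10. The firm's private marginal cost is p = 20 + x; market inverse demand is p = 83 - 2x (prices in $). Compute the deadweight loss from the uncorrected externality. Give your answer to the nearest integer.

Market equilibrium (private): 20 + x = 83 - 2x → x_m = 21.0000.
Social marginal cost = private MC + MEC = 30 + x.
Set SMC = demand: 30 + x = 83 - 2x → x* = 17.6667.
The welfare-loss triangle has base |x_m − x*| and height MEC(x_m) (the vertical gap between SMC and demand is zero at x* and MEC at x_m).
DWL = ½ × 3.3333 × 10.0000 = 16.6665.

DWL = $17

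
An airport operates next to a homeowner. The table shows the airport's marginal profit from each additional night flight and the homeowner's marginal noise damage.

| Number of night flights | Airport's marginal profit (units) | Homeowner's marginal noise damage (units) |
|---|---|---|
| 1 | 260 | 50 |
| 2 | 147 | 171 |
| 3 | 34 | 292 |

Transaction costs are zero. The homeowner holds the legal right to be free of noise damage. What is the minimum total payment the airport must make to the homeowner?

50

Efficient level: marginal profit ≥ marginal noise damage through level 1, so k* = 1.
With the homeowner holding the right, the airport must at least compensate total damage at k*: 50 = 50.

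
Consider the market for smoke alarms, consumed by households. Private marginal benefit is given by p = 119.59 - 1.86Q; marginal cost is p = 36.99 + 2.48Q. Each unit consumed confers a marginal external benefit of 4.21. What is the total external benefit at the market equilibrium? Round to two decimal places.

80.13

Market equilibrium (private): 36.99 + 2.48Q = 119.59 - 1.86Q → Q_m = 19.0323.
Total external benefit = MEB × Q_m = 4.21 × 19.0323 = 80.1260.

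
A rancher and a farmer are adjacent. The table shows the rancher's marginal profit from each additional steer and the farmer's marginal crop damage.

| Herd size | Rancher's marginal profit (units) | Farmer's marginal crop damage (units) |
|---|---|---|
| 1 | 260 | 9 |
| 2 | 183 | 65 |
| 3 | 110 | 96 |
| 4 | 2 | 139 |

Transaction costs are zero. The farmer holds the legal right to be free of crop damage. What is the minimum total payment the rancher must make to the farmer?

170

Efficient level: marginal profit ≥ marginal crop damage through level 3, so k* = 3.
With the farmer holding the right, the rancher must at least compensate total damage at k*: 9 + 65 + 96 = 170.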